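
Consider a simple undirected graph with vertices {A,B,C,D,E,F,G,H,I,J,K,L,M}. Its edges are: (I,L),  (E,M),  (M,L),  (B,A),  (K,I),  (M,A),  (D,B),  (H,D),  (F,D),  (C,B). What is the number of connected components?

Component: {G}
Component: {J}
Component: {A, B, C, D, E, F, H, I, K, L, M}

3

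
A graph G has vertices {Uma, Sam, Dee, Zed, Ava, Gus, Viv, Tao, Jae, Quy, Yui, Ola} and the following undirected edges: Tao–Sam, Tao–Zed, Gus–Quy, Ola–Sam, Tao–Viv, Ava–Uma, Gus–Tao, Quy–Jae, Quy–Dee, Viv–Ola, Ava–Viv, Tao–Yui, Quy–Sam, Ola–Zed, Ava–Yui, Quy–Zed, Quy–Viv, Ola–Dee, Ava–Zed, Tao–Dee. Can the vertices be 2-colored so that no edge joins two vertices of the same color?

Color {Ava, Tao, Quy, Ola} black and {Uma, Sam, Dee, Zed, Gus, Viv, Jae, Yui} white. No edge joins two same-colored vertices, so the graph is bipartite.

Yes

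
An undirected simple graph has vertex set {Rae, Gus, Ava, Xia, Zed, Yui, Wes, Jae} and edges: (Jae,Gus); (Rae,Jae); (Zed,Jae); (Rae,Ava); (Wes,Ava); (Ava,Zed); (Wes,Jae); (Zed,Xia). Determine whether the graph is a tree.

|V| = 8, |E| = 8.
It is not connected, so it is not a tree.

No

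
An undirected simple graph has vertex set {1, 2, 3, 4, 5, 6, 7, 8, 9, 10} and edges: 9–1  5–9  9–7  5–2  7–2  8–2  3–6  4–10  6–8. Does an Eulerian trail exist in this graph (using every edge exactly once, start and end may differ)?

No

Degrees: 1:1, 2:3, 3:1, 4:1, 5:2, 6:2, 7:2, 8:2, 9:3, 10:1
Odd-degree vertices: 1, 2, 3, 4, 9, 10 (6 total).
With 6 odd-degree vertices (more than two), no single trail can use every edge.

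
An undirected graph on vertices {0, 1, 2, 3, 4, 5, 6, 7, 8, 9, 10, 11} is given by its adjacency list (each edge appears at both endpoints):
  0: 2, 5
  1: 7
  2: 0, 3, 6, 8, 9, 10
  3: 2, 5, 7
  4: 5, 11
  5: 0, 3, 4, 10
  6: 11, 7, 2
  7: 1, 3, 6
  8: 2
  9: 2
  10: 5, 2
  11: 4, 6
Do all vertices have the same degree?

No

Degrees: 0:2, 1:1, 2:6, 3:3, 4:2, 5:4, 6:3, 7:3, 8:1, 9:1, 10:2, 11:2
Degrees are not all equal (e.g. deg(1)=1 but deg(2)=6); not regular.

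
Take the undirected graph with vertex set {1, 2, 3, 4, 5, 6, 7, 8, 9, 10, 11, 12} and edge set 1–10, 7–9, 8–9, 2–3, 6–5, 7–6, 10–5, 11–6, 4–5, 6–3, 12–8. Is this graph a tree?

The graph has 12 vertices and 11 edges.
It is connected with exactly 11 edges, hence acyclic — it is a tree.

Yes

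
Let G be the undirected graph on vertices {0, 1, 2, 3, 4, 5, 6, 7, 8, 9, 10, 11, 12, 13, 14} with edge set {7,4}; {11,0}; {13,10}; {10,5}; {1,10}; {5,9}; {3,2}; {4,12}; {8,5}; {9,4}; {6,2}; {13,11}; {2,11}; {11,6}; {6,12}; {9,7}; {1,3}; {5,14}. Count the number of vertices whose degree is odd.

8

Degrees: 0:1, 1:2, 2:3, 3:2, 4:3, 5:4, 6:3, 7:2, 8:1, 9:3, 10:3, 11:4, 12:2, 13:2, 14:1
Odd-degree vertices: 0, 2, 4, 6, 8, 9, 10, 14.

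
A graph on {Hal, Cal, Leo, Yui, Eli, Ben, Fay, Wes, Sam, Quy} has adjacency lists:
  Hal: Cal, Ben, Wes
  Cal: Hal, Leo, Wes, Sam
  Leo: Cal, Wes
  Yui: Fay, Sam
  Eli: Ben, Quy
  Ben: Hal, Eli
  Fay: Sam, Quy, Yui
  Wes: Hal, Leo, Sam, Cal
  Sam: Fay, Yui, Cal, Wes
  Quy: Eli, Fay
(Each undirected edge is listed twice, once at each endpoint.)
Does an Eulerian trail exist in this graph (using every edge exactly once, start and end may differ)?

Yes

Degrees: Hal:3, Cal:4, Leo:2, Yui:2, Eli:2, Ben:2, Fay:3, Wes:4, Sam:4, Quy:2
Odd-degree vertices: Hal, Fay (2 total).
With 2 odd-degree vertices and all edges in one connected piece, an Eulerian trail exists (from Hal to Fay).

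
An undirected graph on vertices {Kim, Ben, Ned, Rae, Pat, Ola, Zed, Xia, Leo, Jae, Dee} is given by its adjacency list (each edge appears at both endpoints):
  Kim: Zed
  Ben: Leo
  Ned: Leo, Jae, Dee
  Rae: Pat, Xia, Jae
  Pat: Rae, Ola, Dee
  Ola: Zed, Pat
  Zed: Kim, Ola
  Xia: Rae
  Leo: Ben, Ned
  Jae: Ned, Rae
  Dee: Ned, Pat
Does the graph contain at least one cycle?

Yes

|V| = 11, |E| = 11, number of components = 1.
Since 11 > 11 - 1, a cycle must exist; for instance Pat-Dee-Ned-Jae-Rae-Pat.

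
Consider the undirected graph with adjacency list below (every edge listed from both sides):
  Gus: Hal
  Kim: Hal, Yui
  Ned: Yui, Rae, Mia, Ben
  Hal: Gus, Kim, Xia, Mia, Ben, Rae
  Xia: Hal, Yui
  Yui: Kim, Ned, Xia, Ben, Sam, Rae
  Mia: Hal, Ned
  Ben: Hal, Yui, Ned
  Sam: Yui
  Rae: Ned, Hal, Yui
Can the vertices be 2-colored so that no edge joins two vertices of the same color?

The cycle Ned-Yui-Rae-Ned has length 3, which is odd, so the graph is not bipartite.

No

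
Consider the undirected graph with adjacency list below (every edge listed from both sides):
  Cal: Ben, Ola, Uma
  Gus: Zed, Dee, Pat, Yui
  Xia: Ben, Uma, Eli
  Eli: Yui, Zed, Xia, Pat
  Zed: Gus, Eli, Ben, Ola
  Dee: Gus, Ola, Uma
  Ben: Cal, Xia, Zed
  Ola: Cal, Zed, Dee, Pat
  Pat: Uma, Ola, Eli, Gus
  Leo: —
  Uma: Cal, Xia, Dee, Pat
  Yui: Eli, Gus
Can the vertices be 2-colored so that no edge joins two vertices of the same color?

Yes

Color {Gus, Eli, Ben, Ola, Leo, Uma} black and {Cal, Xia, Zed, Dee, Pat, Yui} white. No edge joins two same-colored vertices, so the graph is bipartite.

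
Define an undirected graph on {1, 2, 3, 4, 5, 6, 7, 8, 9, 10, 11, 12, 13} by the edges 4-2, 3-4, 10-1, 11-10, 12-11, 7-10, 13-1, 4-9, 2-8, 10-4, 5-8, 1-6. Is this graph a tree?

Yes

The graph has 13 vertices and 12 edges.
Connected and |E| = |V| - 1, which characterizes a tree.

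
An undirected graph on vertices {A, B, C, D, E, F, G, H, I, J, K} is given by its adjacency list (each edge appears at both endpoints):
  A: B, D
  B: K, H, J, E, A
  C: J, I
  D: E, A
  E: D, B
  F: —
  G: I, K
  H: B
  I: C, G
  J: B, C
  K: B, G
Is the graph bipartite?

Yes

Partition the vertices as {B, C, D, F, G} vs {A, E, H, I, J, K}. Each listed edge has one endpoint in each part, so the graph is bipartite.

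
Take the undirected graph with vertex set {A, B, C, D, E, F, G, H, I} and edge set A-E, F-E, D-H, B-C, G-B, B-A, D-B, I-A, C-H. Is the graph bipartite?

Yes

Color {B, E, H, I} black and {A, C, D, F, G} white. No edge joins two same-colored vertices, so the graph is bipartite.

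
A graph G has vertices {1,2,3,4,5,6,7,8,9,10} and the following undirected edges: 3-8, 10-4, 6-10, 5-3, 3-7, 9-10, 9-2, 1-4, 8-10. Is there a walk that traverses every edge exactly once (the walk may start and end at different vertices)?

No

Degrees: 1:1, 2:1, 3:3, 4:2, 5:1, 6:1, 7:1, 8:2, 9:2, 10:4
Odd-degree vertices: 1, 2, 3, 5, 6, 7 (6 total).
With 6 odd-degree vertices (more than two), no single trail can use every edge.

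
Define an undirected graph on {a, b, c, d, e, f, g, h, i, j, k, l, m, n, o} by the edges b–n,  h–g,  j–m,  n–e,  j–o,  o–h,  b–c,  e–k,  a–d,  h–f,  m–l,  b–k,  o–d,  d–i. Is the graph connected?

Component: {b, c, e, k, n}
Component: {a, d, f, g, h, i, j, l, m, o}
There are 2 separate components, so the graph is not connected.

No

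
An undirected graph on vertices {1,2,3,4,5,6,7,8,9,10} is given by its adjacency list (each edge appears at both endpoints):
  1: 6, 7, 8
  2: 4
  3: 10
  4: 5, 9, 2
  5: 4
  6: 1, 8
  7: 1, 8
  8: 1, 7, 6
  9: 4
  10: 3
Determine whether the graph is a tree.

The graph has 10 vertices and 9 edges.
It is not connected, so it is not a tree.

No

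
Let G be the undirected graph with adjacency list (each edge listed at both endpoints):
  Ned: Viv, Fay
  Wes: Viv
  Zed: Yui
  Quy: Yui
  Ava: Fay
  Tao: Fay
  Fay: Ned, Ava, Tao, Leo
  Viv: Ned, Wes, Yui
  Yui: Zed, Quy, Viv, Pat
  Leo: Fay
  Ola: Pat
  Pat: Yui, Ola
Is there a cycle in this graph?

The graph has 12 vertices, 11 edges, and 1 connected component.
Since 11 = 12 - 1, the graph is a forest and contains no cycle.

No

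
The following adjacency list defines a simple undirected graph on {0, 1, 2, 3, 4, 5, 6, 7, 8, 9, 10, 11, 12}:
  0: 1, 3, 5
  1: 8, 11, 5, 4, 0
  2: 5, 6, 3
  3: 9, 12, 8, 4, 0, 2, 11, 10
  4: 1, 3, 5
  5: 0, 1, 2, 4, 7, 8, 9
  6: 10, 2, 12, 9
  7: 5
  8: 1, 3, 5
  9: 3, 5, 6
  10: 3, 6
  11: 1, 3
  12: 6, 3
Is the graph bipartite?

The cycle 4-1-5-4 has length 3, which is odd, so the graph is not bipartite.

No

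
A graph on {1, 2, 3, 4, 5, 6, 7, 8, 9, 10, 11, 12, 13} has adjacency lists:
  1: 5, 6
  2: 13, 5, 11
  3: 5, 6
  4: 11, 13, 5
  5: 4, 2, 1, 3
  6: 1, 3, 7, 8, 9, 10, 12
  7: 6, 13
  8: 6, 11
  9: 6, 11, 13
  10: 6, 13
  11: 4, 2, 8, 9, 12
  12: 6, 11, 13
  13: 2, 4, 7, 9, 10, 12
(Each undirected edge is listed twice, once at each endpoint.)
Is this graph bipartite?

A valid 2-coloring puts {5, 6, 11, 13} on one side and {1, 2, 3, 4, 7, 8, 9, 10, 12} on the other; every edge crosses between the two sides.

Yes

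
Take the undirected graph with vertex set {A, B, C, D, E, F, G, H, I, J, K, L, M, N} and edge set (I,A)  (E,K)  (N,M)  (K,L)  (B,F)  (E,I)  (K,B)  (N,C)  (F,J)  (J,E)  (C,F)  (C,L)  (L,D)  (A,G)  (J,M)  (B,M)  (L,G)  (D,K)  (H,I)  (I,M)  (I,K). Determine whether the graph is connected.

Yes

Starting from A and exploring outward reaches every vertex (A, G, I, L, K, H, E, M, C, D, B, J, N, F); the graph is connected.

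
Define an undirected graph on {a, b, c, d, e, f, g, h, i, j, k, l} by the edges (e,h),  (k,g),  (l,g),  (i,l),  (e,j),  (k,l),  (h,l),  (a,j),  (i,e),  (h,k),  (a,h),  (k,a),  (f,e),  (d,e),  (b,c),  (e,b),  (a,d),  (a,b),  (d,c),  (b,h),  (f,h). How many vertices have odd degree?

Degrees: a:5, b:4, c:2, d:3, e:6, f:2, g:2, h:6, i:2, j:2, k:4, l:4
Odd-degree vertices: a, d.

2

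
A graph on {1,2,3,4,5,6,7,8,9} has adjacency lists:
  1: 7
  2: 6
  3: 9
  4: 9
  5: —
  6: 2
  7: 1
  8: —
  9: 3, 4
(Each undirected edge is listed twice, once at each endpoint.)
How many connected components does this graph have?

Component: {5}
Component: {8}
Component: {1, 7}
Component: {2, 6}
Component: {3, 4, 9}

5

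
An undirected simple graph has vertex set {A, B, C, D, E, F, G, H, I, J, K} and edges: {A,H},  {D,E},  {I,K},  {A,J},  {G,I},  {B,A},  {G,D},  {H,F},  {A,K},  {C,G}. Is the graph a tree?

Yes

The graph has 11 vertices and 10 edges.
It is connected with exactly 10 edges, hence acyclic — it is a tree.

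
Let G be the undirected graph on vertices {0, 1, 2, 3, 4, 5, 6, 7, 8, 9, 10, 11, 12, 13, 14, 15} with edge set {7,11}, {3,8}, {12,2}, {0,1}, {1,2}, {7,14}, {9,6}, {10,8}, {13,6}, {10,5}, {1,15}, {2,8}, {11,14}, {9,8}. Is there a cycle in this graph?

|V| = 16, |E| = 14, number of components = 3.
One cycle is 7-14-11-7.

Yes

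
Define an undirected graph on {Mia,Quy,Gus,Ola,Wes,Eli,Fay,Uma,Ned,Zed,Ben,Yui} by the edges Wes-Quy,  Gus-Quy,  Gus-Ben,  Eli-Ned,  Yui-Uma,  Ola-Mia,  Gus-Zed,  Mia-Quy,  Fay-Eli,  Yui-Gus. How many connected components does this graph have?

Component: {Eli, Fay, Ned}
Component: {Mia, Quy, Gus, Ola, Wes, Uma, Zed, Ben, Yui}

2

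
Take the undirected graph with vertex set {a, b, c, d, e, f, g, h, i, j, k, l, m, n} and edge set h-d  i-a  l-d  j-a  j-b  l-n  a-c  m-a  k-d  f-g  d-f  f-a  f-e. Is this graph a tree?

Yes

|V| = 14, |E| = 13.
Connected and |E| = |V| - 1, which characterizes a tree.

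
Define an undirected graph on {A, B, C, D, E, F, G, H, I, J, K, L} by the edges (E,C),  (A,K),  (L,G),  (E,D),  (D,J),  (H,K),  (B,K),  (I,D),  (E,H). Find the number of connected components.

3

Component: {F}
Component: {G, L}
Component: {A, B, C, D, E, H, I, J, K}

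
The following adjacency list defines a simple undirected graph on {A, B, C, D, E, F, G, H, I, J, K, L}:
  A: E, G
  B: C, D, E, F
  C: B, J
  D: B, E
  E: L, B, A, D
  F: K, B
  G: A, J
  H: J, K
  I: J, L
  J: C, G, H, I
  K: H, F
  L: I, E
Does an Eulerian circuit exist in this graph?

Degrees: A:2, B:4, C:2, D:2, E:4, F:2, G:2, H:2, I:2, J:4, K:2, L:2
Every vertex has even degree and the edges form a single connected piece, so an Eulerian circuit exists.

Yes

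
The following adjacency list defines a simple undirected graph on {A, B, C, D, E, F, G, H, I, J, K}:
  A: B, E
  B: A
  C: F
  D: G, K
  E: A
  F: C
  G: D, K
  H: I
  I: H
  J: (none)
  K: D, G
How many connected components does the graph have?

5

Component: {J}
Component: {C, F}
Component: {H, I}
Component: {A, B, E}
Component: {D, G, K}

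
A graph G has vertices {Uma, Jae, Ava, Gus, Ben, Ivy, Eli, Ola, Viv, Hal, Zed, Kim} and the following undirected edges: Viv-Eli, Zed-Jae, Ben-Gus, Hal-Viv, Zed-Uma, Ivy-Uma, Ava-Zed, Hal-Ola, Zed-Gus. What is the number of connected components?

3

Component: {Kim}
Component: {Eli, Ola, Viv, Hal}
Component: {Uma, Jae, Ava, Gus, Ben, Ivy, Zed}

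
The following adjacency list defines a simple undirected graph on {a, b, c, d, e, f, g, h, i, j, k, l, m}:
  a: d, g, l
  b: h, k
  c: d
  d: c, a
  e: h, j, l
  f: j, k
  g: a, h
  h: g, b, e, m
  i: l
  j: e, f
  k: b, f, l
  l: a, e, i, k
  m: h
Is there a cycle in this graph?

Yes

The graph has 13 vertices, 15 edges, and 1 connected component.
Since 15 > 13 - 1, a cycle must exist; for instance h-e-j-f-k-b-h.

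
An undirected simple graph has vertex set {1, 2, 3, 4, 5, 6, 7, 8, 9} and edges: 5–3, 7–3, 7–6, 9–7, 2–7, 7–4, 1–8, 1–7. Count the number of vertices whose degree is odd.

Degrees: 1:2, 2:1, 3:2, 4:1, 5:1, 6:1, 7:6, 8:1, 9:1
Odd-degree vertices: 2, 4, 5, 6, 8, 9.

6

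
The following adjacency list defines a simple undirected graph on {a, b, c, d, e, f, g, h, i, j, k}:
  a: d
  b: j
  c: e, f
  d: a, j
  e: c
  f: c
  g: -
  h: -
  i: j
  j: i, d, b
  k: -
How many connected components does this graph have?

Component: {g}
Component: {h}
Component: {k}
Component: {c, e, f}
Component: {a, b, d, i, j}

5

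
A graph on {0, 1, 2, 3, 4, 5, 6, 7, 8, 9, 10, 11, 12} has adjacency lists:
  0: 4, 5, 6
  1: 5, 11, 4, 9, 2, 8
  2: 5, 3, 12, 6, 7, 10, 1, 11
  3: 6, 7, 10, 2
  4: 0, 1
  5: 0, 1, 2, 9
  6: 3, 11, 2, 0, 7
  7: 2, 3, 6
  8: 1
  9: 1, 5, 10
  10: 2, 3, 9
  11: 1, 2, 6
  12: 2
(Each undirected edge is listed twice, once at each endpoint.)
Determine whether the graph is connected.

Starting from 0 and exploring outward reaches every vertex (0, 6, 4, 5, 2, 3, 7, 11, 1, 9, 12, 10, 8); the graph is connected.

Yes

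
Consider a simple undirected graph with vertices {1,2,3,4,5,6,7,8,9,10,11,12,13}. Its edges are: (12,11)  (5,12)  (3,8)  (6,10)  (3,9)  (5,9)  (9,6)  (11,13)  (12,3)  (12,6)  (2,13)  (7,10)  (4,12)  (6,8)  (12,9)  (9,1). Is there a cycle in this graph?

|V| = 13, |E| = 16, number of components = 1.
One cycle is 9-12-5-9.

Yes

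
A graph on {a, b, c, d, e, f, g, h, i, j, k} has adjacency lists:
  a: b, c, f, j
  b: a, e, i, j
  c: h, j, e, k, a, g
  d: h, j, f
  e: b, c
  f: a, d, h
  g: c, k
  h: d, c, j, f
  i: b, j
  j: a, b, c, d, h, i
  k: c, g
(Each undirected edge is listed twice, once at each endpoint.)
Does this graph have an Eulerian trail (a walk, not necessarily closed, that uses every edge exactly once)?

Degrees: a:4, b:4, c:6, d:3, e:2, f:3, g:2, h:4, i:2, j:6, k:2
Odd-degree vertices: d, f (2 total).
With 2 odd-degree vertices and all edges in one connected piece, an Eulerian trail exists (from d to f).

Yes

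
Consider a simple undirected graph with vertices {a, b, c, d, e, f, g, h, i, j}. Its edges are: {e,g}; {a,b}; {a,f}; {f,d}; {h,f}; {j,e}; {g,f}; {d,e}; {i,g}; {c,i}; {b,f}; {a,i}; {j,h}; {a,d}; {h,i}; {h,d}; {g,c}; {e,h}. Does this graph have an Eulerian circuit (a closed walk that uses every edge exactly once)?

No

Degrees: a:4, b:2, c:2, d:4, e:4, f:5, g:4, h:5, i:4, j:2
f, h have odd degree; an Eulerian circuit needs every degree to be even, so none exists.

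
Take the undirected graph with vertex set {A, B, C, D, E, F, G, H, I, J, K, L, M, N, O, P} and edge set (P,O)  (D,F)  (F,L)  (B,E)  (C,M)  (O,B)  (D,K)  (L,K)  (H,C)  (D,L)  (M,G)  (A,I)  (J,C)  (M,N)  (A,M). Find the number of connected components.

3

Component: {B, E, O, P}
Component: {D, F, K, L}
Component: {A, C, G, H, I, J, M, N}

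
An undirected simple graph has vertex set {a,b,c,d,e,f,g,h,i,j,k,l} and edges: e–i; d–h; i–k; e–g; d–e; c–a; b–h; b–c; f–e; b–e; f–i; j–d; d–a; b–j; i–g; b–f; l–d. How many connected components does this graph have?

Component: {a, b, c, d, e, f, g, h, i, j, k, l}

1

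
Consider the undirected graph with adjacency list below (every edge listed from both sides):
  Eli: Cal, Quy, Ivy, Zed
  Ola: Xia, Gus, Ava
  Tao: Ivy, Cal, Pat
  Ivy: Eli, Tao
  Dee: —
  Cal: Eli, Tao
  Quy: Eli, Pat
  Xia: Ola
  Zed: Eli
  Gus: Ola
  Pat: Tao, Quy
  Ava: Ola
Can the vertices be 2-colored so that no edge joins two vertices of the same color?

No

The cycle Quy-Eli-Cal-Tao-Pat-Quy has length 5, which is odd, so the graph is not bipartite.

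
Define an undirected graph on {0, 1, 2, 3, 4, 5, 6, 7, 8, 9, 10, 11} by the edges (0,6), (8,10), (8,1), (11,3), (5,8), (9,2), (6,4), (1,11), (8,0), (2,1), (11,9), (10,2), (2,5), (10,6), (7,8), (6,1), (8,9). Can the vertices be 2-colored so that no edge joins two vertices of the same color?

Yes

Partition the vertices as {2, 6, 8, 11} vs {0, 1, 3, 4, 5, 7, 9, 10}. Each listed edge has one endpoint in each part, so the graph is bipartite.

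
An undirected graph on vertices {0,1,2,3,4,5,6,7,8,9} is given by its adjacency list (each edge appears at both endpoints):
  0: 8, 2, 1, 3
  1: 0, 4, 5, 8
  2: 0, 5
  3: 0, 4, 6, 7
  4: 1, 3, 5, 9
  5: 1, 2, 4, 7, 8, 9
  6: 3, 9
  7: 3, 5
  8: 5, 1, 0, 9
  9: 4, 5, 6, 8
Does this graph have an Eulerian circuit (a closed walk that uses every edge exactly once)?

Degrees: 0:4, 1:4, 2:2, 3:4, 4:4, 5:6, 6:2, 7:2, 8:4, 9:4
All degrees are even and the non-isolated vertices are connected — an Eulerian circuit exists.

Yes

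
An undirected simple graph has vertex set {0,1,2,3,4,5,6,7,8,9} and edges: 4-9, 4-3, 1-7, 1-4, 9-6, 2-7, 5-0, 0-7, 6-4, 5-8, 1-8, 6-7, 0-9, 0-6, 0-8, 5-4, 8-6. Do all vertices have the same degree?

No

Degrees: 0:5, 1:3, 2:1, 3:1, 4:5, 5:3, 6:5, 7:4, 8:4, 9:3
Vertex 2 has degree 1 while 0 has degree 5, so the graph is not regular.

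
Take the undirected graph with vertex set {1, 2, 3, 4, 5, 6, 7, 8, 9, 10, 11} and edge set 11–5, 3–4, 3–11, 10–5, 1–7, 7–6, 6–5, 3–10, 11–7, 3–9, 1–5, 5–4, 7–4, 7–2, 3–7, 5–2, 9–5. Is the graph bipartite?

3-7-11-3 is an odd cycle (length 3), and a bipartite graph can contain only even cycles.

No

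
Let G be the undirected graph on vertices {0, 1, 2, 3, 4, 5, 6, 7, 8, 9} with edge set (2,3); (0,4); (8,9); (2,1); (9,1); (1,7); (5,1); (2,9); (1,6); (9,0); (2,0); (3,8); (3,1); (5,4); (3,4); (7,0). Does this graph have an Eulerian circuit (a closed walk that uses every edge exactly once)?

Degrees: 0:4, 1:6, 2:4, 3:4, 4:3, 5:2, 6:1, 7:2, 8:2, 9:4
Vertices with odd degree: 4, 6. An Eulerian circuit requires all degrees even.

No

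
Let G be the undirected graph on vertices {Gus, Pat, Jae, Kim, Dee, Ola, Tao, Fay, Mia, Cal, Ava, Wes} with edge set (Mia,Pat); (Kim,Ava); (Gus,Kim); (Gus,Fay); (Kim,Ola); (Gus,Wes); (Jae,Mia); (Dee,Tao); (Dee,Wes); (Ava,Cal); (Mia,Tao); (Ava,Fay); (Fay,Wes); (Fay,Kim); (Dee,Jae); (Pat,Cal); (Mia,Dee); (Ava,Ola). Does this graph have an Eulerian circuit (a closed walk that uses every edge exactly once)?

No

Degrees: Gus:3, Pat:2, Jae:2, Kim:4, Dee:4, Ola:2, Tao:2, Fay:4, Mia:4, Cal:2, Ava:4, Wes:3
Gus, Wes have odd degree; an Eulerian circuit needs every degree to be even, so none exists.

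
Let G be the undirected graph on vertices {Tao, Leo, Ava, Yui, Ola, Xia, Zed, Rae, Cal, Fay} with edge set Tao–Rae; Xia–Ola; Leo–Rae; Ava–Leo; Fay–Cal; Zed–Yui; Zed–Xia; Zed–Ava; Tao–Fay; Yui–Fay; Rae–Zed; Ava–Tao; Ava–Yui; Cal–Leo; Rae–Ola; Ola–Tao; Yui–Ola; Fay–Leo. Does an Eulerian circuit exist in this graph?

Degrees: Tao:4, Leo:4, Ava:4, Yui:4, Ola:4, Xia:2, Zed:4, Rae:4, Cal:2, Fay:4
All degrees are even and the non-isolated vertices are connected — an Eulerian circuit exists.

Yes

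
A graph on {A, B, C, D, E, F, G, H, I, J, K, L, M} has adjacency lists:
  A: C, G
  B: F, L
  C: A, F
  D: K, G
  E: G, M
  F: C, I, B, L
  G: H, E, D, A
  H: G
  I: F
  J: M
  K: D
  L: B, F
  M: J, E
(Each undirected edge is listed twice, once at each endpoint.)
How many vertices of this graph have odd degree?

4

Degrees: A:2, B:2, C:2, D:2, E:2, F:4, G:4, H:1, I:1, J:1, K:1, L:2, M:2
Odd-degree vertices: H, I, J, K.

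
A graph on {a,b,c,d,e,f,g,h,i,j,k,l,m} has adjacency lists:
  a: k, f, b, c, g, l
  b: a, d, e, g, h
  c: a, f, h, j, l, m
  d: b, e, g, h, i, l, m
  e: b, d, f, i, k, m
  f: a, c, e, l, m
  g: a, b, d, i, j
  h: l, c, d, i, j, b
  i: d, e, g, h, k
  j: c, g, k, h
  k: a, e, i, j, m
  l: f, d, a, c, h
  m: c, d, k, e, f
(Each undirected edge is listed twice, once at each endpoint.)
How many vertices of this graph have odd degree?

8

Degrees: a:6, b:5, c:6, d:7, e:6, f:5, g:5, h:6, i:5, j:4, k:5, l:5, m:5
Odd-degree vertices: b, d, f, g, i, k, l, m.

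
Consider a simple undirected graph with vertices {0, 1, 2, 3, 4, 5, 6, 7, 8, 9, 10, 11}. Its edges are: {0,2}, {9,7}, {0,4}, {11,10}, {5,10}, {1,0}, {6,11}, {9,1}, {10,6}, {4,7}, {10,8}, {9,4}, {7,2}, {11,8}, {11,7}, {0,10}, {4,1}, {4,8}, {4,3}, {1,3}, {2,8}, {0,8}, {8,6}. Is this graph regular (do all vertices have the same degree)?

No

Degrees: 0:5, 1:4, 2:3, 3:2, 4:6, 5:1, 6:3, 7:4, 8:6, 9:3, 10:5, 11:4
Vertex 5 has degree 1 while 4 has degree 6, so the graph is not regular.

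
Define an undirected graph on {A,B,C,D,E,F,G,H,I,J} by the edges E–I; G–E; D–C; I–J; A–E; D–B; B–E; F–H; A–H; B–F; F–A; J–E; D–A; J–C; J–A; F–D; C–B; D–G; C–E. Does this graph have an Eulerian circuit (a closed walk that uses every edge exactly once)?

No

Degrees: A:5, B:4, C:4, D:5, E:6, F:4, G:2, H:2, I:2, J:4
A, D have odd degree; an Eulerian circuit needs every degree to be even, so none exists.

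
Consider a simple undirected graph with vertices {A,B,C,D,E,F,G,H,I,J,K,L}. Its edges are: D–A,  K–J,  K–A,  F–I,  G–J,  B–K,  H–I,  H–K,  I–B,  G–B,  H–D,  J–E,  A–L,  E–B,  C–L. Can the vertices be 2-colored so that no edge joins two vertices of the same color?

Yes

Partition the vertices as {D, E, G, I, K, L} vs {A, B, C, F, H, J}. Each listed edge has one endpoint in each part, so the graph is bipartite.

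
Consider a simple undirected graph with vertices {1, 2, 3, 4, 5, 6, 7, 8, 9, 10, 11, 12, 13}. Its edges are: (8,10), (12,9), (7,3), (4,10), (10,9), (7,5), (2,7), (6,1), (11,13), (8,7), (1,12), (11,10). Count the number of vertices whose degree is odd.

6

Degrees: 1:2, 2:1, 3:1, 4:1, 5:1, 6:1, 7:4, 8:2, 9:2, 10:4, 11:2, 12:2, 13:1
Odd-degree vertices: 2, 3, 4, 5, 6, 13.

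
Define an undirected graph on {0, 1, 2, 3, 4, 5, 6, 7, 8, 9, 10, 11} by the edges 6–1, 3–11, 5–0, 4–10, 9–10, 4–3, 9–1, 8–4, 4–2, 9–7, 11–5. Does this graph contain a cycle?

No

|V| = 12, |E| = 11, number of components = 1.
A forest on 12 vertices with 1 component has exactly 11 edges, which matches — so no cycle.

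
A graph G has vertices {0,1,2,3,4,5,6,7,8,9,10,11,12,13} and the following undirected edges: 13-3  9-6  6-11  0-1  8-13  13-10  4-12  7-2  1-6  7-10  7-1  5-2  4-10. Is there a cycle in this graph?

No

|V| = 14, |E| = 13, number of components = 1.
A forest on 14 vertices with 1 component has exactly 13 edges, which matches — so no cycle.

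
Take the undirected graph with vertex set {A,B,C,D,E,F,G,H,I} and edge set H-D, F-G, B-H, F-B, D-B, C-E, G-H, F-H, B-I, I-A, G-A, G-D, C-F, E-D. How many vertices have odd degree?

0

Degrees: A:2, B:4, C:2, D:4, E:2, F:4, G:4, H:4, I:2
Odd-degree vertices: none.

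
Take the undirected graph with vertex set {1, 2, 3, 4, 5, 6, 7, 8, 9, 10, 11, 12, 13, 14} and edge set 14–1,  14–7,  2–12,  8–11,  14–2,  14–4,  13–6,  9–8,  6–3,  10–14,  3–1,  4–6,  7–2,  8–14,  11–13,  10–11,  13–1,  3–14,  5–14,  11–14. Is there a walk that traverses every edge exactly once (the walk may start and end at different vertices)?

Degrees: 1:3, 2:3, 3:3, 4:2, 5:1, 6:3, 7:2, 8:3, 9:1, 10:2, 11:4, 12:1, 13:3, 14:9
Odd-degree vertices: 1, 2, 3, 5, 6, 8, 9, 12, 13, 14 (10 total).
With 10 odd-degree vertices (more than two), no single trail can use every edge.

No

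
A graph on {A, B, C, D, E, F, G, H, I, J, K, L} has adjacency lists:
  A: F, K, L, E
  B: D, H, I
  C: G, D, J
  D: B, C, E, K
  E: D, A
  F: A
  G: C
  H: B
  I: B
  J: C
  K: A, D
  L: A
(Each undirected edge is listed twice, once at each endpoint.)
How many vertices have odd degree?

8

Degrees: A:4, B:3, C:3, D:4, E:2, F:1, G:1, H:1, I:1, J:1, K:2, L:1
Odd-degree vertices: B, C, F, G, H, I, J, L.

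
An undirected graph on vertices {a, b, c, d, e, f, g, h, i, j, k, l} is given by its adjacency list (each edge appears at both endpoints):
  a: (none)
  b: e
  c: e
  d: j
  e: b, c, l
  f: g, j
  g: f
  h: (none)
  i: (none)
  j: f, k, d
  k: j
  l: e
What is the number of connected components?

Component: {a}
Component: {h}
Component: {i}
Component: {b, c, e, l}
Component: {d, f, g, j, k}

5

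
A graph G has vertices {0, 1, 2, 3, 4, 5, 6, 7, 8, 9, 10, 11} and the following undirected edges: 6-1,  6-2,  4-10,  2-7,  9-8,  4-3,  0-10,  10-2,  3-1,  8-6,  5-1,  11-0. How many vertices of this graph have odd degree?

Degrees: 0:2, 1:3, 2:3, 3:2, 4:2, 5:1, 6:3, 7:1, 8:2, 9:1, 10:3, 11:1
Odd-degree vertices: 1, 2, 5, 6, 7, 9, 10, 11.

8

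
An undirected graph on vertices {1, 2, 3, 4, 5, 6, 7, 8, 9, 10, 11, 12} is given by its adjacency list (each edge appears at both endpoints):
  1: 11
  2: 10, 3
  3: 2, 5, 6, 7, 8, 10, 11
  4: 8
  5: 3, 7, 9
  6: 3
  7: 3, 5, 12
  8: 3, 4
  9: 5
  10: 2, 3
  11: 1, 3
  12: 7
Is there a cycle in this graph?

Yes

|V| = 12, |E| = 13, number of components = 1.
Since 13 > 12 - 1, a cycle must exist; for instance 3-5-7-3.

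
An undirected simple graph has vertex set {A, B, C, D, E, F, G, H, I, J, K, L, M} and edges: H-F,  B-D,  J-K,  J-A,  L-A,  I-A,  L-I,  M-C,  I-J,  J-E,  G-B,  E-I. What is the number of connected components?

4

Component: {C, M}
Component: {F, H}
Component: {B, D, G}
Component: {A, E, I, J, K, L}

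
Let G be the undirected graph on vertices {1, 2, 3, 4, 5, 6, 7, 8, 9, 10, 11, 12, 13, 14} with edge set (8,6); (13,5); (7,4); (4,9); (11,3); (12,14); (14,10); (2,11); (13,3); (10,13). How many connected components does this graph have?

Component: {1}
Component: {6, 8}
Component: {4, 7, 9}
Component: {2, 3, 5, 10, 11, 12, 13, 14}

4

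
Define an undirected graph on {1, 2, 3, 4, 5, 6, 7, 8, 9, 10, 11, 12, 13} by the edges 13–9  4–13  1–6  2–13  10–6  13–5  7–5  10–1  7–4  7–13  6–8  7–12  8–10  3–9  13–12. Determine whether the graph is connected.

No

Component: {11}
Component: {1, 6, 8, 10}
Component: {2, 3, 4, 5, 7, 9, 12, 13}
There are 3 separate components, so the graph is not connected.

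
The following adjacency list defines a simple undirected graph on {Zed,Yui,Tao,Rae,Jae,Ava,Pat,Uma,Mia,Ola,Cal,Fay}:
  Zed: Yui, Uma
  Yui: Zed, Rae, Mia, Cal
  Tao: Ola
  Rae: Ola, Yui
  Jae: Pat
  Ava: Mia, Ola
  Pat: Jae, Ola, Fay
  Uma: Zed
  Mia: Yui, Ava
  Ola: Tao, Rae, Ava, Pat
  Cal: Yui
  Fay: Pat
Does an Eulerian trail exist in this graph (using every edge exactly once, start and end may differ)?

No

Degrees: Zed:2, Yui:4, Tao:1, Rae:2, Jae:1, Ava:2, Pat:3, Uma:1, Mia:2, Ola:4, Cal:1, Fay:1
Odd-degree vertices: Tao, Jae, Pat, Uma, Cal, Fay (6 total).
With 6 odd-degree vertices (more than two), no single trail can use every edge.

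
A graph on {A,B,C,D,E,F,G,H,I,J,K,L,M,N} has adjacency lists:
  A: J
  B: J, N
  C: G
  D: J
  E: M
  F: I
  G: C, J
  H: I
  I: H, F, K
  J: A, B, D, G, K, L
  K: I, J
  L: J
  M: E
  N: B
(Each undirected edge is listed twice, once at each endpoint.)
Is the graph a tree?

No

The graph has 14 vertices and 12 edges.
It is not connected, so it is not a tree.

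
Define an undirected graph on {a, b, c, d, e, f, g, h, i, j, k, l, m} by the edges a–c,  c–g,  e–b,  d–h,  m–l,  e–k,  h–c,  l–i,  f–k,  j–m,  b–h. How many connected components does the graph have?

2

Component: {i, j, l, m}
Component: {a, b, c, d, e, f, g, h, k}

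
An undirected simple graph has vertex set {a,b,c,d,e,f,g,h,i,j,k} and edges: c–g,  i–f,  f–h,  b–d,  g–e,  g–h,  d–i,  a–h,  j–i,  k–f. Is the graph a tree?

The graph has 11 vertices and 10 edges.
It is connected with exactly 10 edges, hence acyclic — it is a tree.

Yes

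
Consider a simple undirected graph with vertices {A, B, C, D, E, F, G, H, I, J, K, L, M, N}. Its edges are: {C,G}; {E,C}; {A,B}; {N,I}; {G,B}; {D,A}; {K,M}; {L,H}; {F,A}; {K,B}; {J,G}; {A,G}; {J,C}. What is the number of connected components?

Component: {H, L}
Component: {I, N}
Component: {A, B, C, D, E, F, G, J, K, M}

3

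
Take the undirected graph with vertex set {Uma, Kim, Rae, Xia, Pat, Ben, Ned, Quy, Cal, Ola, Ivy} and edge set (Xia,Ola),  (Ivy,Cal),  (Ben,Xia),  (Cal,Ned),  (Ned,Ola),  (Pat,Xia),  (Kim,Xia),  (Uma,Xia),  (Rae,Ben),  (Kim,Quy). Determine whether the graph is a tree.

Yes

|V| = 11, |E| = 10.
It is connected with exactly 10 edges, hence acyclic — it is a tree.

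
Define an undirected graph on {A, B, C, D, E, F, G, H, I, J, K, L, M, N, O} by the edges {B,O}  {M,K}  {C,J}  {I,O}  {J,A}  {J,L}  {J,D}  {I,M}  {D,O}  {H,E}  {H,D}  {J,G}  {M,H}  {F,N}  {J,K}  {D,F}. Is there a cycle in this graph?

The graph has 15 vertices, 16 edges, and 1 connected component.
One cycle is J-D-O-I-M-K-J.

Yes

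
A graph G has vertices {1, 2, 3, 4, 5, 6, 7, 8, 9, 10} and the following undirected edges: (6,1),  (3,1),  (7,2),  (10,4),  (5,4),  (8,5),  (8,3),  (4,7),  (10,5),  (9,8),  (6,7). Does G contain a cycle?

The graph has 10 vertices, 11 edges, and 1 connected component.
Since 11 > 10 - 1, a cycle must exist; for instance 1-3-8-5-4-7-6-1.

Yes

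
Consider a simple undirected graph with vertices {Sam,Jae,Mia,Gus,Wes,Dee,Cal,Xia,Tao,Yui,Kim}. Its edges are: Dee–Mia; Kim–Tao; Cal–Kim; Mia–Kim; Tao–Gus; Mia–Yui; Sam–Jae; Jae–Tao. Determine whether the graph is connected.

No

Component: {Wes}
Component: {Xia}
Component: {Sam, Jae, Mia, Gus, Dee, Cal, Tao, Yui, Kim}
There are 3 separate components, so the graph is not connected.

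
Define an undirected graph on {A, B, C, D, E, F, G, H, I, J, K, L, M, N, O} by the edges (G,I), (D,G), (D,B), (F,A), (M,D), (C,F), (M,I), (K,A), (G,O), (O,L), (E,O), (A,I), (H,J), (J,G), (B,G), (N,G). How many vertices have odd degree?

10

Degrees: A:3, B:2, C:1, D:3, E:1, F:2, G:6, H:1, I:3, J:2, K:1, L:1, M:2, N:1, O:3
Odd-degree vertices: A, C, D, E, H, I, K, L, N, O.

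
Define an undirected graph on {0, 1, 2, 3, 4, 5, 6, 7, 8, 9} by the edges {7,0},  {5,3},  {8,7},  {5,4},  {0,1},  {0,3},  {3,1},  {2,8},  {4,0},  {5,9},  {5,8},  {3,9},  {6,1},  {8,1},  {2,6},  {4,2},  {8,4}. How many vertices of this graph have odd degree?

Degrees: 0:4, 1:4, 2:3, 3:4, 4:4, 5:4, 6:2, 7:2, 8:5, 9:2
Odd-degree vertices: 2, 8.

2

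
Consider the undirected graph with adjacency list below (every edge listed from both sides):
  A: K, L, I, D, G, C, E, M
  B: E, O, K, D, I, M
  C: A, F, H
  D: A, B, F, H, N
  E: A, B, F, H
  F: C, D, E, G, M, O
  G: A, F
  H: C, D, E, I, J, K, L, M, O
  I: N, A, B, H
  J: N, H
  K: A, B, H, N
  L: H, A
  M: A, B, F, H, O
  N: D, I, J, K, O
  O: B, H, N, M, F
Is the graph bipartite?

F-M-O-F is an odd cycle (length 3), and a bipartite graph can contain only even cycles.

No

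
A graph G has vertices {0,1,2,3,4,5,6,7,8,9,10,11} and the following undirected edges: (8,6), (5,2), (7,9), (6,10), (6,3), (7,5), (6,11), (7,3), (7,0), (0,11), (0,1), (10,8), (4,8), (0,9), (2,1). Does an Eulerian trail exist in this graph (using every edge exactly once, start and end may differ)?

Degrees: 0:4, 1:2, 2:2, 3:2, 4:1, 5:2, 6:4, 7:4, 8:3, 9:2, 10:2, 11:2
Odd-degree vertices: 4, 8 (2 total).
With 2 odd-degree vertices and all edges in one connected piece, an Eulerian trail exists (from 4 to 8).

Yes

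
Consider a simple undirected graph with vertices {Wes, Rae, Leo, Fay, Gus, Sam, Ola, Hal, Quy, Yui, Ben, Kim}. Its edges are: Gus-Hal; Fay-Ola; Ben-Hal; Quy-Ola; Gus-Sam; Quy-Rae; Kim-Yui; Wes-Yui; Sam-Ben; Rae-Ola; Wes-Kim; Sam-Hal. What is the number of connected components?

Component: {Leo}
Component: {Wes, Yui, Kim}
Component: {Rae, Fay, Ola, Quy}
Component: {Gus, Sam, Hal, Ben}

4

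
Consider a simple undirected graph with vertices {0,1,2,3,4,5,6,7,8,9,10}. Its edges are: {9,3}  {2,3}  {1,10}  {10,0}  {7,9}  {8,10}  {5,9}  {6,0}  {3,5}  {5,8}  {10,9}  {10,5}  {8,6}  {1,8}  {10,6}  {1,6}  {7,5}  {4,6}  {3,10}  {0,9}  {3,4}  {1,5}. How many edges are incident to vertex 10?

Neighbors of 10: 0, 1, 3, 5, 6, 8, 9.

7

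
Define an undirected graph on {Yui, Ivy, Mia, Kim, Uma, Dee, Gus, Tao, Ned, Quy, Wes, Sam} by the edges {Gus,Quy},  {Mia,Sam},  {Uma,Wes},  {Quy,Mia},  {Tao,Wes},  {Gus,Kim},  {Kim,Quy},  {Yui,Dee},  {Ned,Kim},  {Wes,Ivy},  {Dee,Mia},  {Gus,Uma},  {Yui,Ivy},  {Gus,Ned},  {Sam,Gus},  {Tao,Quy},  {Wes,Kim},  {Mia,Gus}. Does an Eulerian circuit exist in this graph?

Yes

Degrees: Yui:2, Ivy:2, Mia:4, Kim:4, Uma:2, Dee:2, Gus:6, Tao:2, Ned:2, Quy:4, Wes:4, Sam:2
All degrees are even and the non-isolated vertices are connected — an Eulerian circuit exists.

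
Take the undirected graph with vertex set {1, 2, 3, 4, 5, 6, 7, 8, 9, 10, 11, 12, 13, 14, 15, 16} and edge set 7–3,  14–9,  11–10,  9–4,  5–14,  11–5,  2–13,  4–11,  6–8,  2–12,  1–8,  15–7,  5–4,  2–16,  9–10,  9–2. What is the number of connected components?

Component: {1, 6, 8}
Component: {3, 7, 15}
Component: {2, 4, 5, 9, 10, 11, 12, 13, 14, 16}

3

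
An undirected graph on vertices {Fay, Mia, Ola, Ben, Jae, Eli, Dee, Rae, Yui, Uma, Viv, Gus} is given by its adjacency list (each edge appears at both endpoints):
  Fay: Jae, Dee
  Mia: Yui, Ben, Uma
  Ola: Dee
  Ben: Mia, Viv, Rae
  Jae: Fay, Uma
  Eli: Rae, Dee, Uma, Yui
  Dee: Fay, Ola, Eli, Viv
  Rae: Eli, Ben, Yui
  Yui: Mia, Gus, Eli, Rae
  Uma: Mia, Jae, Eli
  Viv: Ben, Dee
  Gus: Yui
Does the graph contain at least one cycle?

Yes

The graph has 12 vertices, 16 edges, and 1 connected component.
Since 16 > 12 - 1, a cycle must exist; for instance Dee-Eli-Yui-Mia-Ben-Viv-Dee.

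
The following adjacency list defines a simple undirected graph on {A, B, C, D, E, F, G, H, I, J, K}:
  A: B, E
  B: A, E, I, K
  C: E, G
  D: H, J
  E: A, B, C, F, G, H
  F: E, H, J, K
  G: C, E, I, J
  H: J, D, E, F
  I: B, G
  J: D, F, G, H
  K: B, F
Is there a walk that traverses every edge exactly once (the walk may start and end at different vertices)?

Degrees: A:2, B:4, C:2, D:2, E:6, F:4, G:4, H:4, I:2, J:4, K:2
Odd-degree vertices: none (0 total).
With 0 odd-degree vertices and all edges in one connected piece, an Eulerian trail exists.

Yes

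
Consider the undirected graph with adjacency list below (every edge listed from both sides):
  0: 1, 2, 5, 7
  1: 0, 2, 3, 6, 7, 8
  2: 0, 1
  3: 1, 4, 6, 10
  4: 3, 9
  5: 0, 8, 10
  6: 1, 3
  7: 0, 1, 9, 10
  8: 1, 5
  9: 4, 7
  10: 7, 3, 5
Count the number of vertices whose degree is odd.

Degrees: 0:4, 1:6, 2:2, 3:4, 4:2, 5:3, 6:2, 7:4, 8:2, 9:2, 10:3
Odd-degree vertices: 5, 10.

2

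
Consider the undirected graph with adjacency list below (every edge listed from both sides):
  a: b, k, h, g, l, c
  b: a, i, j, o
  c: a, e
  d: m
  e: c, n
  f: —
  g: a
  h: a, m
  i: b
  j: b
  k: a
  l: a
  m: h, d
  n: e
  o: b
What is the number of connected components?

2

Component: {f}
Component: {a, b, c, d, e, g, h, i, j, k, l, m, n, o}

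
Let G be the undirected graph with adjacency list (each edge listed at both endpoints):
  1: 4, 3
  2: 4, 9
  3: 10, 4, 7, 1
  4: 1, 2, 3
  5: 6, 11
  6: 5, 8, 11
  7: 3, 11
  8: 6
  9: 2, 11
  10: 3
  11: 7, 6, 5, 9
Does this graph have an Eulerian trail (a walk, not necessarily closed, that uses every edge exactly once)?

Degrees: 1:2, 2:2, 3:4, 4:3, 5:2, 6:3, 7:2, 8:1, 9:2, 10:1, 11:4
Odd-degree vertices: 4, 6, 8, 10 (4 total).
An Eulerian trail requires 0 or 2 odd-degree vertices; here there are 4.

No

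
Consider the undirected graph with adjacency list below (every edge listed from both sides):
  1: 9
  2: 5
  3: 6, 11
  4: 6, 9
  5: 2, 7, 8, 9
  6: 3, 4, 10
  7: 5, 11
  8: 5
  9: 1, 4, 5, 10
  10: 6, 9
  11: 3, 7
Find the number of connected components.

Component: {1, 2, 3, 4, 5, 6, 7, 8, 9, 10, 11}

1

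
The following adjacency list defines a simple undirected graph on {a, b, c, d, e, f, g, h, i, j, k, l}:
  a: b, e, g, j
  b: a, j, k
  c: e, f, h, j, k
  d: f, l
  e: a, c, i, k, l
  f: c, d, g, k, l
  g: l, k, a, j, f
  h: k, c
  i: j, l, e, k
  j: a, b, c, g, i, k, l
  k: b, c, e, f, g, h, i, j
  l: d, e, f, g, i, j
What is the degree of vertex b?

3

Neighbors of b: a, j, k.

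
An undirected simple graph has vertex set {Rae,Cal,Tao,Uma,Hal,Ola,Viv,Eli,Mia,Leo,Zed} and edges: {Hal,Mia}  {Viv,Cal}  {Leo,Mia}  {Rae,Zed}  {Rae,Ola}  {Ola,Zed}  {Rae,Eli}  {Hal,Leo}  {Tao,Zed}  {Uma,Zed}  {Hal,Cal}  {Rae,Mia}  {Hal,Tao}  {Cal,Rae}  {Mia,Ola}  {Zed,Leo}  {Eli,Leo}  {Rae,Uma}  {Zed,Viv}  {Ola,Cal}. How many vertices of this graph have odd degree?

0

Degrees: Rae:6, Cal:4, Tao:2, Uma:2, Hal:4, Ola:4, Viv:2, Eli:2, Mia:4, Leo:4, Zed:6
Odd-degree vertices: none.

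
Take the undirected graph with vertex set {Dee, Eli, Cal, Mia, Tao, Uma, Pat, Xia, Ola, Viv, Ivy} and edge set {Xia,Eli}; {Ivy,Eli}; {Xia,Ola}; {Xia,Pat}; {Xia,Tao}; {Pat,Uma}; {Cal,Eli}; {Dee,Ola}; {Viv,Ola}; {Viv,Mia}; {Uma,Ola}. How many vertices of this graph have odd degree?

6

Degrees: Dee:1, Eli:3, Cal:1, Mia:1, Tao:1, Uma:2, Pat:2, Xia:4, Ola:4, Viv:2, Ivy:1
Odd-degree vertices: Dee, Eli, Cal, Mia, Tao, Ivy.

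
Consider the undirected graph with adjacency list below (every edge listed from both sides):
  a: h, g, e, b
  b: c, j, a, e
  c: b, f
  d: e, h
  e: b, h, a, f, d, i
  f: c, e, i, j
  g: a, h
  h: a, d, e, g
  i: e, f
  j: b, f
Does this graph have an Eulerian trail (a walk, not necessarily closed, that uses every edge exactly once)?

Degrees: a:4, b:4, c:2, d:2, e:6, f:4, g:2, h:4, i:2, j:2
Odd-degree vertices: none (0 total).
The non-isolated vertices are connected and exactly 0 have odd degree, so an Eulerian trail exists.

Yes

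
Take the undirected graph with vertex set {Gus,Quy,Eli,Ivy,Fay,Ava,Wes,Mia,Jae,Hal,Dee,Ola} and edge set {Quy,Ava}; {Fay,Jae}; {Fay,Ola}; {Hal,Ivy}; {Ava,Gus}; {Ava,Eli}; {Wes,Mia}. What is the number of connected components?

5

Component: {Dee}
Component: {Ivy, Hal}
Component: {Wes, Mia}
Component: {Fay, Jae, Ola}
Component: {Gus, Quy, Eli, Ava}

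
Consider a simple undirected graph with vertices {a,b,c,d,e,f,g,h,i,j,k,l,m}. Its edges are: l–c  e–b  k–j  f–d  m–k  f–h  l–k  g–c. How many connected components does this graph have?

5

Component: {a}
Component: {i}
Component: {b, e}
Component: {d, f, h}
Component: {c, g, j, k, l, m}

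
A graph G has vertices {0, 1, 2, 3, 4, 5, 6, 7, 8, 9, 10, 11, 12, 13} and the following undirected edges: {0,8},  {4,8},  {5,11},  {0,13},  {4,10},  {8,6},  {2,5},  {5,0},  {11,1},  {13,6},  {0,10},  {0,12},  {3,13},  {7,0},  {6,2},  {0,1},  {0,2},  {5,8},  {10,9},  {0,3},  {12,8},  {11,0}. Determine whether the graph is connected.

Starting from 0 and exploring outward reaches every vertex (0, 11, 8, 12, 2, 10, 13, 1, 7, 3, 5, 6, 4, 9); the graph is connected.

Yes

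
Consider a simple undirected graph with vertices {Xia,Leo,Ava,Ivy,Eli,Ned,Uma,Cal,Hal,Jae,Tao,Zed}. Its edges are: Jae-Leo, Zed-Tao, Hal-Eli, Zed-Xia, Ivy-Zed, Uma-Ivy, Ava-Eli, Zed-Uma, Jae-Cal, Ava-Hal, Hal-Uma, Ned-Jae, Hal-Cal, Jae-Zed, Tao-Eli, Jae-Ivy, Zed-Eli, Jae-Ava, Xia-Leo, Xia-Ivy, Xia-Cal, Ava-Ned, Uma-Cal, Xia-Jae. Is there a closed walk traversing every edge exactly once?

No

Degrees: Xia:5, Leo:2, Ava:4, Ivy:4, Eli:4, Ned:2, Uma:4, Cal:4, Hal:4, Jae:7, Tao:2, Zed:6
Xia, Jae have odd degree; an Eulerian circuit needs every degree to be even, so none exists.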